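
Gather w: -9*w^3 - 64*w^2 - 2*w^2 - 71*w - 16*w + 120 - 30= -9*w^3 - 66*w^2 - 87*w + 90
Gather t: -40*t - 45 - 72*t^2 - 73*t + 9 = -72*t^2 - 113*t - 36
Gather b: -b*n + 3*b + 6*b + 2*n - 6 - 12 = b*(9 - n) + 2*n - 18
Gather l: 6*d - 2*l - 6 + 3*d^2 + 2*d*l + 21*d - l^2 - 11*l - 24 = 3*d^2 + 27*d - l^2 + l*(2*d - 13) - 30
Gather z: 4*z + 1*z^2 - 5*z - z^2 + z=0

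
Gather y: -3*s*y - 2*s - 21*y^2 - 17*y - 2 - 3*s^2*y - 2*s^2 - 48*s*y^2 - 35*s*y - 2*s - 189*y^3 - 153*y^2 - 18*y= -2*s^2 - 4*s - 189*y^3 + y^2*(-48*s - 174) + y*(-3*s^2 - 38*s - 35) - 2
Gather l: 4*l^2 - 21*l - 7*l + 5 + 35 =4*l^2 - 28*l + 40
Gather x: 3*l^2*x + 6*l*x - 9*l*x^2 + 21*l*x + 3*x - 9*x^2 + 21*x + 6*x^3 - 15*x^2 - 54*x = 6*x^3 + x^2*(-9*l - 24) + x*(3*l^2 + 27*l - 30)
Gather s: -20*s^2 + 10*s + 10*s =-20*s^2 + 20*s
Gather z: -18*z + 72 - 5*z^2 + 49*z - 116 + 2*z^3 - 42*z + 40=2*z^3 - 5*z^2 - 11*z - 4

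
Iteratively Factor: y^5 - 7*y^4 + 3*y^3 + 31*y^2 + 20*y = (y - 4)*(y^4 - 3*y^3 - 9*y^2 - 5*y) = (y - 4)*(y + 1)*(y^3 - 4*y^2 - 5*y) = (y - 5)*(y - 4)*(y + 1)*(y^2 + y) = (y - 5)*(y - 4)*(y + 1)^2*(y)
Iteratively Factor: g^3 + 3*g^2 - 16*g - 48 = (g + 4)*(g^2 - g - 12) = (g + 3)*(g + 4)*(g - 4)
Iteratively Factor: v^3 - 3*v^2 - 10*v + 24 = (v - 4)*(v^2 + v - 6) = (v - 4)*(v + 3)*(v - 2)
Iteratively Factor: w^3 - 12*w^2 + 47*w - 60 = (w - 3)*(w^2 - 9*w + 20) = (w - 4)*(w - 3)*(w - 5)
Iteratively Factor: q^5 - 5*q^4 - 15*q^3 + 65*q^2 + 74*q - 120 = (q - 5)*(q^4 - 15*q^2 - 10*q + 24) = (q - 5)*(q + 3)*(q^3 - 3*q^2 - 6*q + 8) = (q - 5)*(q - 1)*(q + 3)*(q^2 - 2*q - 8) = (q - 5)*(q - 4)*(q - 1)*(q + 3)*(q + 2)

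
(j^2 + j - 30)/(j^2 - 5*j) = (j + 6)/j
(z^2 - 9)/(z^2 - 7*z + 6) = (z^2 - 9)/(z^2 - 7*z + 6)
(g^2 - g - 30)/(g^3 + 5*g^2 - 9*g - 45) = (g - 6)/(g^2 - 9)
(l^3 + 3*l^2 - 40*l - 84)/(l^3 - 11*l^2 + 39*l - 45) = (l^3 + 3*l^2 - 40*l - 84)/(l^3 - 11*l^2 + 39*l - 45)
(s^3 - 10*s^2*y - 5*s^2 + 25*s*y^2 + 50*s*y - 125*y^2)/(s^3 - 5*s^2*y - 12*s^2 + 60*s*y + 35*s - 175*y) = (s - 5*y)/(s - 7)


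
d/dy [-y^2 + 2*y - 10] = 2 - 2*y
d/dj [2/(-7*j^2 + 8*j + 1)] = 4*(7*j - 4)/(-7*j^2 + 8*j + 1)^2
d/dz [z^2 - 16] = 2*z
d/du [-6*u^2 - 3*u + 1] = -12*u - 3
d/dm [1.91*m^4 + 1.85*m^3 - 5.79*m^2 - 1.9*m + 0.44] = 7.64*m^3 + 5.55*m^2 - 11.58*m - 1.9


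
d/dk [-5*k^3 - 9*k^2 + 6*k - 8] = -15*k^2 - 18*k + 6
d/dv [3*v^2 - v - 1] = 6*v - 1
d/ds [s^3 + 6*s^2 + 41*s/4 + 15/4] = 3*s^2 + 12*s + 41/4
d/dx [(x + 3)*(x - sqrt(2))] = 2*x - sqrt(2) + 3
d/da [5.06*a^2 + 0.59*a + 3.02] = 10.12*a + 0.59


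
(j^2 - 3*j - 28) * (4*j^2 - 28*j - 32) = 4*j^4 - 40*j^3 - 60*j^2 + 880*j + 896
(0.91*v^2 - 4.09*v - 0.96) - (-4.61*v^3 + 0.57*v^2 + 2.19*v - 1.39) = 4.61*v^3 + 0.34*v^2 - 6.28*v + 0.43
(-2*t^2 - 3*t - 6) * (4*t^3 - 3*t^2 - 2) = -8*t^5 - 6*t^4 - 15*t^3 + 22*t^2 + 6*t + 12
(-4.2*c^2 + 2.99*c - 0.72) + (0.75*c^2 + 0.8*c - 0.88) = -3.45*c^2 + 3.79*c - 1.6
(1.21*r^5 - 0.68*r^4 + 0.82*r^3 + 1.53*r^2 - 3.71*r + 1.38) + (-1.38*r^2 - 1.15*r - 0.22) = 1.21*r^5 - 0.68*r^4 + 0.82*r^3 + 0.15*r^2 - 4.86*r + 1.16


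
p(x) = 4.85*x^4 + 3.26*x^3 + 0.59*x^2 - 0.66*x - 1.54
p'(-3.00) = -439.98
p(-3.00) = 310.58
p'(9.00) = 14944.74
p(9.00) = 34237.70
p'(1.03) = 32.13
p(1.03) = 7.43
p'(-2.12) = -144.05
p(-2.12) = 69.42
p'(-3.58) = -769.66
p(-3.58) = 655.47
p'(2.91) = 563.65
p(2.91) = 429.66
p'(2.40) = 326.69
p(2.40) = 206.25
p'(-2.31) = -190.33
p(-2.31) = 101.05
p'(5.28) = 3133.86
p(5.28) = 4260.73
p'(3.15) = 706.46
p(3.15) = 581.64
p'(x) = 19.4*x^3 + 9.78*x^2 + 1.18*x - 0.66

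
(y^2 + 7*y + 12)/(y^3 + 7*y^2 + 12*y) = 1/y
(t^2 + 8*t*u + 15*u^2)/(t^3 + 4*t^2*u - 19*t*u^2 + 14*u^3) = (t^2 + 8*t*u + 15*u^2)/(t^3 + 4*t^2*u - 19*t*u^2 + 14*u^3)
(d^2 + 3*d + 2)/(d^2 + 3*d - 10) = (d^2 + 3*d + 2)/(d^2 + 3*d - 10)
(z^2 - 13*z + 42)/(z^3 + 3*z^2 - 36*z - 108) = (z - 7)/(z^2 + 9*z + 18)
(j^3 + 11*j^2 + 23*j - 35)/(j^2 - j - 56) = (j^2 + 4*j - 5)/(j - 8)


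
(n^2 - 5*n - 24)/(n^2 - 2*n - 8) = (-n^2 + 5*n + 24)/(-n^2 + 2*n + 8)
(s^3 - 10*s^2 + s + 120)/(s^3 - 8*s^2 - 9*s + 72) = (s - 5)/(s - 3)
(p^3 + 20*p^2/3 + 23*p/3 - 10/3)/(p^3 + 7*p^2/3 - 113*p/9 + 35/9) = 3*(p + 2)/(3*p - 7)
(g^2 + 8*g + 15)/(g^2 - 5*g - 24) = (g + 5)/(g - 8)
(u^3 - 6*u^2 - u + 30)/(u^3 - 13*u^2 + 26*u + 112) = (u^2 - 8*u + 15)/(u^2 - 15*u + 56)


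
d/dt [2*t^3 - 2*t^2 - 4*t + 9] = 6*t^2 - 4*t - 4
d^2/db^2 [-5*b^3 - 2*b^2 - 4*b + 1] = -30*b - 4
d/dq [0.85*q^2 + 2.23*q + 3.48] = 1.7*q + 2.23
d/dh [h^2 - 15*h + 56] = 2*h - 15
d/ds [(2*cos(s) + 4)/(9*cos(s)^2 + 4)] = 2*(-9*sin(s)^2 + 36*cos(s) + 5)*sin(s)/(9*cos(s)^2 + 4)^2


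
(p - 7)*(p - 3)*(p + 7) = p^3 - 3*p^2 - 49*p + 147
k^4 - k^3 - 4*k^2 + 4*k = k*(k - 2)*(k - 1)*(k + 2)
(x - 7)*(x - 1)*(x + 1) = x^3 - 7*x^2 - x + 7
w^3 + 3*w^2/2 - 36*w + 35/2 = (w - 5)*(w - 1/2)*(w + 7)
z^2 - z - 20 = (z - 5)*(z + 4)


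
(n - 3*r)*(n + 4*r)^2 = n^3 + 5*n^2*r - 8*n*r^2 - 48*r^3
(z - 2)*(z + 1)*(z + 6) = z^3 + 5*z^2 - 8*z - 12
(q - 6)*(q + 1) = q^2 - 5*q - 6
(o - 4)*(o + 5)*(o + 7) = o^3 + 8*o^2 - 13*o - 140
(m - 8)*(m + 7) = m^2 - m - 56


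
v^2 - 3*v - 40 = (v - 8)*(v + 5)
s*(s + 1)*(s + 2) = s^3 + 3*s^2 + 2*s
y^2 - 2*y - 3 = (y - 3)*(y + 1)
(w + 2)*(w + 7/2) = w^2 + 11*w/2 + 7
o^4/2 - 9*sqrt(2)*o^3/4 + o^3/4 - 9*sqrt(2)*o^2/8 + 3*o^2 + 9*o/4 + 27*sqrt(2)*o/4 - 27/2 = (o/2 + 1)*(o - 3/2)*(o - 3*sqrt(2))*(o - 3*sqrt(2)/2)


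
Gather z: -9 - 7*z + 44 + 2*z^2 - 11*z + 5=2*z^2 - 18*z + 40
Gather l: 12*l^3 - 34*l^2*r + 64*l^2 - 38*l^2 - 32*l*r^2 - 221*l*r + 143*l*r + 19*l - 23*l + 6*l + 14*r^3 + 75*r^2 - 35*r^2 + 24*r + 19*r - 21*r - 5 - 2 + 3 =12*l^3 + l^2*(26 - 34*r) + l*(-32*r^2 - 78*r + 2) + 14*r^3 + 40*r^2 + 22*r - 4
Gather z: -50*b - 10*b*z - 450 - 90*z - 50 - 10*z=-50*b + z*(-10*b - 100) - 500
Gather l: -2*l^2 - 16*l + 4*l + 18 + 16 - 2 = -2*l^2 - 12*l + 32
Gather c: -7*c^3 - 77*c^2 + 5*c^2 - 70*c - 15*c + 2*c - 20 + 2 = -7*c^3 - 72*c^2 - 83*c - 18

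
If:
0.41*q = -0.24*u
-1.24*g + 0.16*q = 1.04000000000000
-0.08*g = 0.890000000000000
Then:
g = -11.12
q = -79.72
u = 136.19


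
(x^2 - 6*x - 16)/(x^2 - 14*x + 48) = (x + 2)/(x - 6)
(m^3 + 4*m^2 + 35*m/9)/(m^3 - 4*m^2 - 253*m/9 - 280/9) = m/(m - 8)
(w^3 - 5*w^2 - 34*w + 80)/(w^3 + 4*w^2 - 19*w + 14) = (w^2 - 3*w - 40)/(w^2 + 6*w - 7)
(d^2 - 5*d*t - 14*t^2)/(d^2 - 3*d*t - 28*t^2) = (d + 2*t)/(d + 4*t)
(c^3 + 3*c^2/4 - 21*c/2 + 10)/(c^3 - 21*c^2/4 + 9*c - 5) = (c + 4)/(c - 2)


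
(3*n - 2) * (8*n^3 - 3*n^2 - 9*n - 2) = 24*n^4 - 25*n^3 - 21*n^2 + 12*n + 4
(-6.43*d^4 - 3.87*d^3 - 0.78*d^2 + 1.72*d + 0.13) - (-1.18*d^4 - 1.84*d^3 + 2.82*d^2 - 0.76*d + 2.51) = -5.25*d^4 - 2.03*d^3 - 3.6*d^2 + 2.48*d - 2.38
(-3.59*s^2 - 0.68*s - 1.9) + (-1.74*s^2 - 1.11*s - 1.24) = -5.33*s^2 - 1.79*s - 3.14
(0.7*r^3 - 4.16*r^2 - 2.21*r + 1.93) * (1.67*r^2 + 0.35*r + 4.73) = 1.169*r^5 - 6.7022*r^4 - 1.8357*r^3 - 17.2272*r^2 - 9.7778*r + 9.1289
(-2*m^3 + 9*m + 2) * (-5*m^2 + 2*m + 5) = 10*m^5 - 4*m^4 - 55*m^3 + 8*m^2 + 49*m + 10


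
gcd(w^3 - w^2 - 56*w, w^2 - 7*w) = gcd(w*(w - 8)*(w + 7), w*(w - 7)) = w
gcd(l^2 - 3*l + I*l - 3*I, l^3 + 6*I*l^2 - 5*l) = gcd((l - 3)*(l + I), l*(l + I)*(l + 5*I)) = l + I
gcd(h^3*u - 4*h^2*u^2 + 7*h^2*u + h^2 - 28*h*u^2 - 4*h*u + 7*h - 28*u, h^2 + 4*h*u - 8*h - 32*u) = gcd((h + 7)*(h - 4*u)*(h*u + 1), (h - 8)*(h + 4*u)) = 1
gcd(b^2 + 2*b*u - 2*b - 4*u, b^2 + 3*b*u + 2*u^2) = b + 2*u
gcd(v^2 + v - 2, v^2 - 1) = v - 1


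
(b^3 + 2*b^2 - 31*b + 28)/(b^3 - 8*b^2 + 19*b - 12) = (b + 7)/(b - 3)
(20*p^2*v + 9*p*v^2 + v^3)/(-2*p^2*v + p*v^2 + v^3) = (20*p^2 + 9*p*v + v^2)/(-2*p^2 + p*v + v^2)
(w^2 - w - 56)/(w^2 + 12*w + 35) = (w - 8)/(w + 5)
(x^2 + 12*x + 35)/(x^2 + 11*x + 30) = (x + 7)/(x + 6)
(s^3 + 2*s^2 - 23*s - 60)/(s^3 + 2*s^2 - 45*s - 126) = (s^2 - s - 20)/(s^2 - s - 42)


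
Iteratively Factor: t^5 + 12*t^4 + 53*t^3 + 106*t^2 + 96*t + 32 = (t + 4)*(t^4 + 8*t^3 + 21*t^2 + 22*t + 8) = (t + 1)*(t + 4)*(t^3 + 7*t^2 + 14*t + 8) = (t + 1)*(t + 2)*(t + 4)*(t^2 + 5*t + 4) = (t + 1)^2*(t + 2)*(t + 4)*(t + 4)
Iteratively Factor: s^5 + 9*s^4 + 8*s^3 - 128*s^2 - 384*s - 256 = (s - 4)*(s^4 + 13*s^3 + 60*s^2 + 112*s + 64) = (s - 4)*(s + 4)*(s^3 + 9*s^2 + 24*s + 16) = (s - 4)*(s + 4)^2*(s^2 + 5*s + 4) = (s - 4)*(s + 1)*(s + 4)^2*(s + 4)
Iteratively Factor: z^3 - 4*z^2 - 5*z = (z + 1)*(z^2 - 5*z) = z*(z + 1)*(z - 5)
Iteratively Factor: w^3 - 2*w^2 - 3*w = (w + 1)*(w^2 - 3*w) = (w - 3)*(w + 1)*(w)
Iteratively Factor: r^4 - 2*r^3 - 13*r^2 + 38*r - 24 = (r - 3)*(r^3 + r^2 - 10*r + 8) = (r - 3)*(r - 2)*(r^2 + 3*r - 4) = (r - 3)*(r - 2)*(r + 4)*(r - 1)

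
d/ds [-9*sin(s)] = -9*cos(s)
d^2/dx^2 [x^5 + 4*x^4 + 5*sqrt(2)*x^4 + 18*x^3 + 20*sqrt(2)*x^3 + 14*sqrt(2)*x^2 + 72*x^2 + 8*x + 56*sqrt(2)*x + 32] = 20*x^3 + 48*x^2 + 60*sqrt(2)*x^2 + 108*x + 120*sqrt(2)*x + 28*sqrt(2) + 144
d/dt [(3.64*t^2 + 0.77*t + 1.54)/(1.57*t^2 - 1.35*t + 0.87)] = (-6.1229*t^2 + 1.498*t + 2.7489)/(2.4649*t^4 - 4.239*t^3 + 4.5543*t^2 - 2.349*t + 0.7569)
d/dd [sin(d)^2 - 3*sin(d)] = (2*sin(d) - 3)*cos(d)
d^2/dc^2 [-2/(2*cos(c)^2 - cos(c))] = 2*(4*(1 - cos(2*c))^2 + 15*cos(c)/2 + 9*cos(2*c)/2 - 3*cos(3*c)/2 - 27/2)/((2*cos(c) - 1)^3*cos(c)^3)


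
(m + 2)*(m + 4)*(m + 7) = m^3 + 13*m^2 + 50*m + 56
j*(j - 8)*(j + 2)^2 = j^4 - 4*j^3 - 28*j^2 - 32*j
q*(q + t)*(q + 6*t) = q^3 + 7*q^2*t + 6*q*t^2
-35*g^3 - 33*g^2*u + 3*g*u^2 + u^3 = (-5*g + u)*(g + u)*(7*g + u)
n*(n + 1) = n^2 + n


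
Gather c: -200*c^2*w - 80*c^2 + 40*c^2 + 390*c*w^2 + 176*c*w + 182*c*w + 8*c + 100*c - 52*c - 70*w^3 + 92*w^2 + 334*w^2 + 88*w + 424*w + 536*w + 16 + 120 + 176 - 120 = c^2*(-200*w - 40) + c*(390*w^2 + 358*w + 56) - 70*w^3 + 426*w^2 + 1048*w + 192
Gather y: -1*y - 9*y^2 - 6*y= -9*y^2 - 7*y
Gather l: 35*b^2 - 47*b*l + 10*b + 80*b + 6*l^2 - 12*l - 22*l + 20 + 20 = 35*b^2 + 90*b + 6*l^2 + l*(-47*b - 34) + 40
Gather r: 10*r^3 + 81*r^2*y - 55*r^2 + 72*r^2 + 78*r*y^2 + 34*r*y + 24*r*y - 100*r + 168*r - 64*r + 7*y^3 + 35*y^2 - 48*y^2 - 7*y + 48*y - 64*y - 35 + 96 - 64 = 10*r^3 + r^2*(81*y + 17) + r*(78*y^2 + 58*y + 4) + 7*y^3 - 13*y^2 - 23*y - 3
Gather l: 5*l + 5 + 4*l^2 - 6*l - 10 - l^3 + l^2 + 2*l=-l^3 + 5*l^2 + l - 5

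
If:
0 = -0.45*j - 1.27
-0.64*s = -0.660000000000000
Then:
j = -2.82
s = 1.03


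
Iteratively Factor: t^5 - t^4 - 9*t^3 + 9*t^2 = (t)*(t^4 - t^3 - 9*t^2 + 9*t) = t*(t - 3)*(t^3 + 2*t^2 - 3*t) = t^2*(t - 3)*(t^2 + 2*t - 3) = t^2*(t - 3)*(t + 3)*(t - 1)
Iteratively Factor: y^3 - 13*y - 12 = (y + 3)*(y^2 - 3*y - 4) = (y - 4)*(y + 3)*(y + 1)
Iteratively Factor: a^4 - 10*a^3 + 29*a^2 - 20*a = (a - 4)*(a^3 - 6*a^2 + 5*a) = (a - 5)*(a - 4)*(a^2 - a) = a*(a - 5)*(a - 4)*(a - 1)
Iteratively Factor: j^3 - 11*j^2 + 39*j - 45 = (j - 3)*(j^2 - 8*j + 15) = (j - 5)*(j - 3)*(j - 3)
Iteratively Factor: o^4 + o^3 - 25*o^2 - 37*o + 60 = (o - 1)*(o^3 + 2*o^2 - 23*o - 60) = (o - 1)*(o + 3)*(o^2 - o - 20) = (o - 1)*(o + 3)*(o + 4)*(o - 5)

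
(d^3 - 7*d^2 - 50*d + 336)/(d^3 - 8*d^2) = (d^2 + d - 42)/d^2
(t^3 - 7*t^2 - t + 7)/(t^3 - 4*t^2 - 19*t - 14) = (t - 1)/(t + 2)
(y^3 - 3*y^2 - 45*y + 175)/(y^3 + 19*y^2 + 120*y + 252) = (y^2 - 10*y + 25)/(y^2 + 12*y + 36)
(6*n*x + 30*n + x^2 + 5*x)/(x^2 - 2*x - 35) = (6*n + x)/(x - 7)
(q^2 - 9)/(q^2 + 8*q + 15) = (q - 3)/(q + 5)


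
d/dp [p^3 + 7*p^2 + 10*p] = 3*p^2 + 14*p + 10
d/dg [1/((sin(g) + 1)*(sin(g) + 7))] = -2*(sin(g) + 4)*cos(g)/((sin(g) + 1)^2*(sin(g) + 7)^2)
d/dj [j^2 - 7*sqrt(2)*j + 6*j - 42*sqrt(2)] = 2*j - 7*sqrt(2) + 6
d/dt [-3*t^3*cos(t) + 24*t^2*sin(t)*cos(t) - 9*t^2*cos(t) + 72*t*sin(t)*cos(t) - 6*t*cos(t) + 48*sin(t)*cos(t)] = 3*t^3*sin(t) + 24*t^2*cos(2*t) - 9*sqrt(2)*t^2*cos(t + pi/4) + 6*t*sin(t) + 24*t*sin(2*t) - 18*t*cos(t) + 72*t*cos(2*t) + 36*sin(2*t) - 6*cos(t) + 48*cos(2*t)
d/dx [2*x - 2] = 2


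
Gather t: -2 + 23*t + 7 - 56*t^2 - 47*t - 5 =-56*t^2 - 24*t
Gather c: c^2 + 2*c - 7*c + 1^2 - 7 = c^2 - 5*c - 6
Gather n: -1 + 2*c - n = 2*c - n - 1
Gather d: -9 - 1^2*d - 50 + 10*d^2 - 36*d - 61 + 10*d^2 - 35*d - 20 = 20*d^2 - 72*d - 140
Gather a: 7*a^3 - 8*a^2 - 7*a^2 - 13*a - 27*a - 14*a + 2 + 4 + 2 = 7*a^3 - 15*a^2 - 54*a + 8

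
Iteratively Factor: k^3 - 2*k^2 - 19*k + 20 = (k + 4)*(k^2 - 6*k + 5) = (k - 1)*(k + 4)*(k - 5)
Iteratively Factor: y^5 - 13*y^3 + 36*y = (y - 3)*(y^4 + 3*y^3 - 4*y^2 - 12*y) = (y - 3)*(y - 2)*(y^3 + 5*y^2 + 6*y) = (y - 3)*(y - 2)*(y + 3)*(y^2 + 2*y) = (y - 3)*(y - 2)*(y + 2)*(y + 3)*(y)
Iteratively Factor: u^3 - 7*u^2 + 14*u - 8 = (u - 2)*(u^2 - 5*u + 4) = (u - 2)*(u - 1)*(u - 4)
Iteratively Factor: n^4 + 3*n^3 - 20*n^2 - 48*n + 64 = (n - 1)*(n^3 + 4*n^2 - 16*n - 64) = (n - 1)*(n + 4)*(n^2 - 16) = (n - 4)*(n - 1)*(n + 4)*(n + 4)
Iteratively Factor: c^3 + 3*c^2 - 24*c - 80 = (c + 4)*(c^2 - c - 20) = (c + 4)^2*(c - 5)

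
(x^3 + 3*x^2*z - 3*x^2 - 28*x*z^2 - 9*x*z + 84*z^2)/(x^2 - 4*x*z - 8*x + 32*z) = (x^2 + 7*x*z - 3*x - 21*z)/(x - 8)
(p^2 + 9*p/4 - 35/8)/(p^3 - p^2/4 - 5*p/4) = (p + 7/2)/(p*(p + 1))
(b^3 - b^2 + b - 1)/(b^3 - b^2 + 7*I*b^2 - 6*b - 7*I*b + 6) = (b - I)/(b + 6*I)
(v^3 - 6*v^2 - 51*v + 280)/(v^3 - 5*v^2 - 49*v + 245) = (v - 8)/(v - 7)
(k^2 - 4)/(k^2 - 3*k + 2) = (k + 2)/(k - 1)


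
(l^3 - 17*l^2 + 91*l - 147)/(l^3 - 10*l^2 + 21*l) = (l - 7)/l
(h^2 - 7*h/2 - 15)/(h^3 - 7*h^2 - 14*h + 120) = (h + 5/2)/(h^2 - h - 20)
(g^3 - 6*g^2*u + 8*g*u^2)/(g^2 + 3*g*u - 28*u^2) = g*(g - 2*u)/(g + 7*u)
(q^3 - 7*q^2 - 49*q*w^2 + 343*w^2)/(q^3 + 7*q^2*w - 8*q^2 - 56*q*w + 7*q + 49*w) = (q - 7*w)/(q - 1)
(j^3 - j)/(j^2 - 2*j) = (j^2 - 1)/(j - 2)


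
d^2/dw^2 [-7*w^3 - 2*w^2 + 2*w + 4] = -42*w - 4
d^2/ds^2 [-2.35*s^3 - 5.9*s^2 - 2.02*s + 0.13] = -14.1*s - 11.8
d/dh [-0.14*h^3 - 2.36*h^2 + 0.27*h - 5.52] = -0.42*h^2 - 4.72*h + 0.27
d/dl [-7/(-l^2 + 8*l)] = 14*(4 - l)/(l^2*(l - 8)^2)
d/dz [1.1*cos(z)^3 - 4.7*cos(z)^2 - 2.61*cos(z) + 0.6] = (-3.3*cos(z)^2 + 9.4*cos(z) + 2.61)*sin(z)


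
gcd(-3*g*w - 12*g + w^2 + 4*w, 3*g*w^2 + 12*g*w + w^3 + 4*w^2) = w + 4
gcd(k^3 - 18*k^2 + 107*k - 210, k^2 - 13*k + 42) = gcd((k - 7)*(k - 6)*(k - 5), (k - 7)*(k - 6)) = k^2 - 13*k + 42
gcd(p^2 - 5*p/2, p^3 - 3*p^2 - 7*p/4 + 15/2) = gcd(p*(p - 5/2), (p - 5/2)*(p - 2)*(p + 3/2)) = p - 5/2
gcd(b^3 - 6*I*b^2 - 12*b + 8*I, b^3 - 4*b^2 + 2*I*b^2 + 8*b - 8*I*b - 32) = b - 2*I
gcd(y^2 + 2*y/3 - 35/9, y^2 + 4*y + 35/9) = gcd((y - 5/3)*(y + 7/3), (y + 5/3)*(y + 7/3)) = y + 7/3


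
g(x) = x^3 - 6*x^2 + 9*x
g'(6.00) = 45.00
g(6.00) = 54.00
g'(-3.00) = 72.00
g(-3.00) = -108.00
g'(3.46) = 3.39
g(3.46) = 0.73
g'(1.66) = -2.65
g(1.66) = 2.98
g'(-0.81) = 20.69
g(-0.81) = -11.76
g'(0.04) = 8.52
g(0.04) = 0.35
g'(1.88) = -2.96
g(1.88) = 2.36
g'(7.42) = 85.13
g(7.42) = 144.96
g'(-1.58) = 35.45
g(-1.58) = -33.14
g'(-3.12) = 75.64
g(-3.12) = -116.86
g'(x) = 3*x^2 - 12*x + 9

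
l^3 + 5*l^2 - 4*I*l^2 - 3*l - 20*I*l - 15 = (l + 5)*(l - 3*I)*(l - I)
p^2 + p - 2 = (p - 1)*(p + 2)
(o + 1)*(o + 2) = o^2 + 3*o + 2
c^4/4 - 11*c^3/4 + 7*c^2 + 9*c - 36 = (c/4 + 1/2)*(c - 6)*(c - 4)*(c - 3)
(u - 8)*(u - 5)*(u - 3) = u^3 - 16*u^2 + 79*u - 120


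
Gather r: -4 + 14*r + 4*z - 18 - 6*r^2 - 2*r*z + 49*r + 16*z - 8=-6*r^2 + r*(63 - 2*z) + 20*z - 30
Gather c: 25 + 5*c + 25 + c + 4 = 6*c + 54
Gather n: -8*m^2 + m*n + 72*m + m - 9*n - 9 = -8*m^2 + 73*m + n*(m - 9) - 9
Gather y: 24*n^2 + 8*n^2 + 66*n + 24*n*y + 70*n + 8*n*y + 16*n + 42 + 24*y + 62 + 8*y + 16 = 32*n^2 + 152*n + y*(32*n + 32) + 120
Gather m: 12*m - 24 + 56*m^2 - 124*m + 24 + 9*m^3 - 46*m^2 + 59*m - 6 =9*m^3 + 10*m^2 - 53*m - 6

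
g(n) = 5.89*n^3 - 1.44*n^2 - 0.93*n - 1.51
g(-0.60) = -2.74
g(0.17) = -1.68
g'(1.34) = 26.94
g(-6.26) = -1497.02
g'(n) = 17.67*n^2 - 2.88*n - 0.93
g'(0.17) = -0.91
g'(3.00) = 149.46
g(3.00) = 141.77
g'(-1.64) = 51.32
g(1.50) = 13.73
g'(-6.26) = 709.54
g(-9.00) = -4403.59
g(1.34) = 8.83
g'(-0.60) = 7.16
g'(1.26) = 23.49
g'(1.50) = 34.51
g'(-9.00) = 1456.26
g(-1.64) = -29.84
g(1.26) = 6.81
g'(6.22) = 664.78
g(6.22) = 1354.37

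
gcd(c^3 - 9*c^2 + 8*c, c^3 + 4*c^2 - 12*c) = c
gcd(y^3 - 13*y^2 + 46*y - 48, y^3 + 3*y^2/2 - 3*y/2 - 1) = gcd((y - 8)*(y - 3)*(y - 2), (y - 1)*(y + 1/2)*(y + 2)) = 1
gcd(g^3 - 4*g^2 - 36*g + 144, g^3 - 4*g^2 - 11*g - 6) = g - 6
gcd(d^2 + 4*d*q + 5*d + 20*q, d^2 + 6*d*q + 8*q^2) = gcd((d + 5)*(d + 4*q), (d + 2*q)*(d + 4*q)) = d + 4*q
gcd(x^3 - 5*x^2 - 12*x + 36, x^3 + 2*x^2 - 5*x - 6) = x^2 + x - 6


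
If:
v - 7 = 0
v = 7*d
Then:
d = 1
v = 7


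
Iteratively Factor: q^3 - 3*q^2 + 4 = (q + 1)*(q^2 - 4*q + 4) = (q - 2)*(q + 1)*(q - 2)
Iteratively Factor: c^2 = (c)*(c)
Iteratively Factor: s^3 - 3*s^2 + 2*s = (s)*(s^2 - 3*s + 2) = s*(s - 1)*(s - 2)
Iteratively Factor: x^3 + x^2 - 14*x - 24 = (x + 3)*(x^2 - 2*x - 8) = (x - 4)*(x + 3)*(x + 2)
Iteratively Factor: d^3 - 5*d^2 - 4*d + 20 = (d - 2)*(d^2 - 3*d - 10) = (d - 5)*(d - 2)*(d + 2)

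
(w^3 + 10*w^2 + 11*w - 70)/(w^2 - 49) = (w^2 + 3*w - 10)/(w - 7)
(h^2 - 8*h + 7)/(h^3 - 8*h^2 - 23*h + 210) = (h - 1)/(h^2 - h - 30)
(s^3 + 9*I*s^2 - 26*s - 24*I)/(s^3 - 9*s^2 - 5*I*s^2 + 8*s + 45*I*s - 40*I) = (s^3 + 9*I*s^2 - 26*s - 24*I)/(s^3 - s^2*(9 + 5*I) + s*(8 + 45*I) - 40*I)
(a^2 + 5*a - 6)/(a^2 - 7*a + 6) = (a + 6)/(a - 6)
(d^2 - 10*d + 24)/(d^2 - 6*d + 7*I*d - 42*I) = (d - 4)/(d + 7*I)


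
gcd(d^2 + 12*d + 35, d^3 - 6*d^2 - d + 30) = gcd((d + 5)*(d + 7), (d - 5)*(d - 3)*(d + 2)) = 1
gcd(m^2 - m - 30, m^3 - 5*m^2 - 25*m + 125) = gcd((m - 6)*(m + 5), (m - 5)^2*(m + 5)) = m + 5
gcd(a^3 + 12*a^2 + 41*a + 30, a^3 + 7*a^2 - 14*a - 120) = a^2 + 11*a + 30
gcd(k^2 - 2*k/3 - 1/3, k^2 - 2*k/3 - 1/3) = k^2 - 2*k/3 - 1/3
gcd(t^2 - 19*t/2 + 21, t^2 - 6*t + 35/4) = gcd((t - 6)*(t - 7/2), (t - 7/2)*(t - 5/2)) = t - 7/2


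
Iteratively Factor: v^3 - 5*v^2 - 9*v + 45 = (v + 3)*(v^2 - 8*v + 15) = (v - 3)*(v + 3)*(v - 5)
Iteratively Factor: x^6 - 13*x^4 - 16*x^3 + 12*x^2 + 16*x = (x - 4)*(x^5 + 4*x^4 + 3*x^3 - 4*x^2 - 4*x) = x*(x - 4)*(x^4 + 4*x^3 + 3*x^2 - 4*x - 4) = x*(x - 4)*(x + 2)*(x^3 + 2*x^2 - x - 2) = x*(x - 4)*(x + 1)*(x + 2)*(x^2 + x - 2) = x*(x - 4)*(x - 1)*(x + 1)*(x + 2)*(x + 2)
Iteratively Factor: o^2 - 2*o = (o - 2)*(o)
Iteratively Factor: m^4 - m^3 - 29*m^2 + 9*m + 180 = (m + 4)*(m^3 - 5*m^2 - 9*m + 45) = (m - 5)*(m + 4)*(m^2 - 9) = (m - 5)*(m - 3)*(m + 4)*(m + 3)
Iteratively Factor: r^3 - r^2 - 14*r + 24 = (r + 4)*(r^2 - 5*r + 6) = (r - 2)*(r + 4)*(r - 3)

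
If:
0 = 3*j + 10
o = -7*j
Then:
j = -10/3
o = 70/3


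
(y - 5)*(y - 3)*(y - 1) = y^3 - 9*y^2 + 23*y - 15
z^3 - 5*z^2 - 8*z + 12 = (z - 6)*(z - 1)*(z + 2)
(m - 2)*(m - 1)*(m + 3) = m^3 - 7*m + 6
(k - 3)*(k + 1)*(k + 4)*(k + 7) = k^4 + 9*k^3 + 3*k^2 - 89*k - 84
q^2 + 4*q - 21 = (q - 3)*(q + 7)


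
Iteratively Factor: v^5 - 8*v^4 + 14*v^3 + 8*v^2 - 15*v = (v - 3)*(v^4 - 5*v^3 - v^2 + 5*v) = v*(v - 3)*(v^3 - 5*v^2 - v + 5) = v*(v - 3)*(v - 1)*(v^2 - 4*v - 5) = v*(v - 5)*(v - 3)*(v - 1)*(v + 1)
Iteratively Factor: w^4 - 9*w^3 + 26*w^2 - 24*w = (w - 2)*(w^3 - 7*w^2 + 12*w) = (w - 3)*(w - 2)*(w^2 - 4*w) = (w - 4)*(w - 3)*(w - 2)*(w)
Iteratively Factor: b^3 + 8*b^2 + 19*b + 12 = (b + 3)*(b^2 + 5*b + 4) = (b + 3)*(b + 4)*(b + 1)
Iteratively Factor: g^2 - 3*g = (g - 3)*(g)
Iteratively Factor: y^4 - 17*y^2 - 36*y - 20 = (y + 2)*(y^3 - 2*y^2 - 13*y - 10) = (y - 5)*(y + 2)*(y^2 + 3*y + 2) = (y - 5)*(y + 1)*(y + 2)*(y + 2)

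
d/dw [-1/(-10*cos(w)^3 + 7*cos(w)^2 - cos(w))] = (30*sin(w) + sin(w)/cos(w)^2 - 14*tan(w))/((2*cos(w) - 1)^2*(5*cos(w) - 1)^2)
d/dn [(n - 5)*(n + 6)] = 2*n + 1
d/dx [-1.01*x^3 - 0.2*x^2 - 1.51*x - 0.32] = -3.03*x^2 - 0.4*x - 1.51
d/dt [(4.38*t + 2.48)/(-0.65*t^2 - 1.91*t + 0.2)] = (2.847*t^2 + 3.224*t + 5.6128)/(0.4225*t^4 + 2.483*t^3 + 3.3881*t^2 - 0.764*t + 0.04)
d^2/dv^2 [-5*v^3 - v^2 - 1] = -30*v - 2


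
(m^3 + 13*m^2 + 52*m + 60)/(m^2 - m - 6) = (m^2 + 11*m + 30)/(m - 3)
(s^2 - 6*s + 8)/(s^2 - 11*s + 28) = (s - 2)/(s - 7)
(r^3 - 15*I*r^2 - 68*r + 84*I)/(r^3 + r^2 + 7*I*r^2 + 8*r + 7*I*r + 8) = (r^3 - 15*I*r^2 - 68*r + 84*I)/(r^3 + r^2*(1 + 7*I) + r*(8 + 7*I) + 8)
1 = 1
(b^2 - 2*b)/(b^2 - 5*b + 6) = b/(b - 3)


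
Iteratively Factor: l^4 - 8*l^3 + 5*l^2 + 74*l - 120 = (l - 4)*(l^3 - 4*l^2 - 11*l + 30) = (l - 4)*(l + 3)*(l^2 - 7*l + 10) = (l - 4)*(l - 2)*(l + 3)*(l - 5)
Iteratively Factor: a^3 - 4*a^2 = (a - 4)*(a^2) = a*(a - 4)*(a)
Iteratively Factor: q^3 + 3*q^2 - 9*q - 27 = (q + 3)*(q^2 - 9) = (q + 3)^2*(q - 3)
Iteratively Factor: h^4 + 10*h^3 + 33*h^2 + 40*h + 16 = (h + 1)*(h^3 + 9*h^2 + 24*h + 16) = (h + 1)*(h + 4)*(h^2 + 5*h + 4) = (h + 1)^2*(h + 4)*(h + 4)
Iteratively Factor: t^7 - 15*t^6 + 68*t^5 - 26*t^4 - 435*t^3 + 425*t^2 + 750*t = (t + 1)*(t^6 - 16*t^5 + 84*t^4 - 110*t^3 - 325*t^2 + 750*t) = (t - 3)*(t + 1)*(t^5 - 13*t^4 + 45*t^3 + 25*t^2 - 250*t) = t*(t - 3)*(t + 1)*(t^4 - 13*t^3 + 45*t^2 + 25*t - 250) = t*(t - 5)*(t - 3)*(t + 1)*(t^3 - 8*t^2 + 5*t + 50) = t*(t - 5)*(t - 3)*(t + 1)*(t + 2)*(t^2 - 10*t + 25) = t*(t - 5)^2*(t - 3)*(t + 1)*(t + 2)*(t - 5)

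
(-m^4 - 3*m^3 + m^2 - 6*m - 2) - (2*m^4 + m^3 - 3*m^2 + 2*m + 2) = -3*m^4 - 4*m^3 + 4*m^2 - 8*m - 4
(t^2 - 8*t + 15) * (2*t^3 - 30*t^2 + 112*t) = 2*t^5 - 46*t^4 + 382*t^3 - 1346*t^2 + 1680*t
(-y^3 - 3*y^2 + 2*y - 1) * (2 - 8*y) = 8*y^4 + 22*y^3 - 22*y^2 + 12*y - 2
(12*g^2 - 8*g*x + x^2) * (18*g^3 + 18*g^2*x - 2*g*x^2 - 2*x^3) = 216*g^5 + 72*g^4*x - 150*g^3*x^2 + 10*g^2*x^3 + 14*g*x^4 - 2*x^5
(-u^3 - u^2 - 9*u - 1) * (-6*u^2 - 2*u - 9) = 6*u^5 + 8*u^4 + 65*u^3 + 33*u^2 + 83*u + 9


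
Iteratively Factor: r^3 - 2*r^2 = (r)*(r^2 - 2*r) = r^2*(r - 2)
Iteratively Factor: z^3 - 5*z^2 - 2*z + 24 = (z - 4)*(z^2 - z - 6) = (z - 4)*(z - 3)*(z + 2)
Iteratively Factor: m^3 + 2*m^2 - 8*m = (m + 4)*(m^2 - 2*m) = m*(m + 4)*(m - 2)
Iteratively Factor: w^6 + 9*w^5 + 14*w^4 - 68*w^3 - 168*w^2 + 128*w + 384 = (w - 2)*(w^5 + 11*w^4 + 36*w^3 + 4*w^2 - 160*w - 192) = (w - 2)^2*(w^4 + 13*w^3 + 62*w^2 + 128*w + 96) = (w - 2)^2*(w + 2)*(w^3 + 11*w^2 + 40*w + 48) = (w - 2)^2*(w + 2)*(w + 3)*(w^2 + 8*w + 16) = (w - 2)^2*(w + 2)*(w + 3)*(w + 4)*(w + 4)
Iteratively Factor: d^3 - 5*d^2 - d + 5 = (d - 5)*(d^2 - 1) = (d - 5)*(d - 1)*(d + 1)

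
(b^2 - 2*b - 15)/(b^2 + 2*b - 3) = (b - 5)/(b - 1)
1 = 1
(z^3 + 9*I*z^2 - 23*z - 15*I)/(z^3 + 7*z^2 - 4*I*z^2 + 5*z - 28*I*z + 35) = (z^2 + 8*I*z - 15)/(z^2 + z*(7 - 5*I) - 35*I)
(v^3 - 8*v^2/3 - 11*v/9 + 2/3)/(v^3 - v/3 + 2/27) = 3*(v - 3)/(3*v - 1)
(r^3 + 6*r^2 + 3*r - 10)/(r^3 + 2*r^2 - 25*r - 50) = (r - 1)/(r - 5)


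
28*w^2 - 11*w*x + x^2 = (-7*w + x)*(-4*w + x)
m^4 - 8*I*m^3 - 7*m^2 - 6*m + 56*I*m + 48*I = (m - 3)*(m + 1)*(m + 2)*(m - 8*I)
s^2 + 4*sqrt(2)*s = s*(s + 4*sqrt(2))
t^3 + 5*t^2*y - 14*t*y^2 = t*(t - 2*y)*(t + 7*y)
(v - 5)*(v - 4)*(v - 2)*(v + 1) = v^4 - 10*v^3 + 27*v^2 - 2*v - 40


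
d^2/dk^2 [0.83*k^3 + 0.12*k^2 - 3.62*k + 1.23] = 4.98*k + 0.24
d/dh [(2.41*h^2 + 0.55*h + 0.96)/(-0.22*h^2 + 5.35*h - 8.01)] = (13.0145*h^2 - 38.1858*h - 9.5415)/(0.0484*h^4 - 2.354*h^3 + 32.1469*h^2 - 85.707*h + 64.1601)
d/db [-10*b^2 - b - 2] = -20*b - 1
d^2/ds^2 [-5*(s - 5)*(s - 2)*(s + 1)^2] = -60*s^2 + 150*s + 30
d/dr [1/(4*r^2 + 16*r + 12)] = (-r - 2)/(2*(r^2 + 4*r + 3)^2)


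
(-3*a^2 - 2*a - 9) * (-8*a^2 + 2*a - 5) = 24*a^4 + 10*a^3 + 83*a^2 - 8*a + 45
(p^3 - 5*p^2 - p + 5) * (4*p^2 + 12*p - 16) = 4*p^5 - 8*p^4 - 80*p^3 + 88*p^2 + 76*p - 80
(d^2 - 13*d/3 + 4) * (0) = 0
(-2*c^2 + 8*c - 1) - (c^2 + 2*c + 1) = -3*c^2 + 6*c - 2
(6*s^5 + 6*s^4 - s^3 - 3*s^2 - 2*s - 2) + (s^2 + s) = 6*s^5 + 6*s^4 - s^3 - 2*s^2 - s - 2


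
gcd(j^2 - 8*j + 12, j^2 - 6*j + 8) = j - 2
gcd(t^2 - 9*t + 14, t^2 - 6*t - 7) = t - 7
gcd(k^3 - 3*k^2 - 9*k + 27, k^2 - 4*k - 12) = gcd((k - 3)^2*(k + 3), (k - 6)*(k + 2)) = 1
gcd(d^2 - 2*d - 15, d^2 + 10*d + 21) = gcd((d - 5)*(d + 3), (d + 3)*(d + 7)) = d + 3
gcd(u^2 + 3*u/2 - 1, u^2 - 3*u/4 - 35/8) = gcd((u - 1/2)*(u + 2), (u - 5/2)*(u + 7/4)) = 1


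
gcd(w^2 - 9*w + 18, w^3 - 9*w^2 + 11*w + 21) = w - 3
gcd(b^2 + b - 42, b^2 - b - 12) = 1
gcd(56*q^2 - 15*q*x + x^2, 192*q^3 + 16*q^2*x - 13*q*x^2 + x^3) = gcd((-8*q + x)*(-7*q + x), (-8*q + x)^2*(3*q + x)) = -8*q + x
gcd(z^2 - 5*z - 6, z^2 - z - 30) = z - 6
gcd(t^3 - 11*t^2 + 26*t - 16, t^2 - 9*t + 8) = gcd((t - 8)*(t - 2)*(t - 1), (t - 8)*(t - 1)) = t^2 - 9*t + 8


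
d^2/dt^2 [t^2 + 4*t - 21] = 2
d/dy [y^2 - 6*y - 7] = 2*y - 6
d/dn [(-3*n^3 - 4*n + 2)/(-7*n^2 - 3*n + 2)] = (21*n^4 + 18*n^3 - 46*n^2 + 28*n - 2)/(49*n^4 + 42*n^3 - 19*n^2 - 12*n + 4)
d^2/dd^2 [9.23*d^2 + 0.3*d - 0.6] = 18.4600000000000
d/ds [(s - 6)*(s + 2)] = 2*s - 4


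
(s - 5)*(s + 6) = s^2 + s - 30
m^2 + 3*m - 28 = (m - 4)*(m + 7)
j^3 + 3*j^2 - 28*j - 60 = (j - 5)*(j + 2)*(j + 6)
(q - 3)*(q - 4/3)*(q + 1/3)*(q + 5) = q^4 + q^3 - 157*q^2/9 + 127*q/9 + 20/3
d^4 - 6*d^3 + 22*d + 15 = (d - 5)*(d - 3)*(d + 1)^2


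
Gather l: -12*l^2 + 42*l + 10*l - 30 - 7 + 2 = -12*l^2 + 52*l - 35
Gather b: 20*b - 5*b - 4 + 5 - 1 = 15*b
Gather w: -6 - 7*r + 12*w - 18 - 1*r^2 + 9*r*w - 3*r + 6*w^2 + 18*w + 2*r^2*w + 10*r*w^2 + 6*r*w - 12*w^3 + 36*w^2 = -r^2 - 10*r - 12*w^3 + w^2*(10*r + 42) + w*(2*r^2 + 15*r + 30) - 24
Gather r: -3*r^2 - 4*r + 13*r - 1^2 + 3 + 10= -3*r^2 + 9*r + 12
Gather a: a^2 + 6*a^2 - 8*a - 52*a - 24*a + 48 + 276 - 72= 7*a^2 - 84*a + 252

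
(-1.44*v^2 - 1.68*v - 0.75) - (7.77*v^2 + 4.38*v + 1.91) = -9.21*v^2 - 6.06*v - 2.66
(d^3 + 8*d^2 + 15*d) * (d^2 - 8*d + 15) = d^5 - 34*d^3 + 225*d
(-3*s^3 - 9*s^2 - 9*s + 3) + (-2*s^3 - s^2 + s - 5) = -5*s^3 - 10*s^2 - 8*s - 2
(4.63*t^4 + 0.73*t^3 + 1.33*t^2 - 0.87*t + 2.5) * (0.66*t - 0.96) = 3.0558*t^5 - 3.963*t^4 + 0.177*t^3 - 1.851*t^2 + 2.4852*t - 2.4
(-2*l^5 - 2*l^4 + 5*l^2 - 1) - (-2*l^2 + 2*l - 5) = -2*l^5 - 2*l^4 + 7*l^2 - 2*l + 4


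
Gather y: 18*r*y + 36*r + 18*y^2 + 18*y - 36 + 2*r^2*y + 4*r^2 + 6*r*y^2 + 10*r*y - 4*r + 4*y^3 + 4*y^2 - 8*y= 4*r^2 + 32*r + 4*y^3 + y^2*(6*r + 22) + y*(2*r^2 + 28*r + 10) - 36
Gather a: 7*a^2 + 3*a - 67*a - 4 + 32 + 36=7*a^2 - 64*a + 64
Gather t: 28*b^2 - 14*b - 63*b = 28*b^2 - 77*b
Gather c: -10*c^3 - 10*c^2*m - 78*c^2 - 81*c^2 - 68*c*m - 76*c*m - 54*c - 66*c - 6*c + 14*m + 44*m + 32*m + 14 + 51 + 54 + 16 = -10*c^3 + c^2*(-10*m - 159) + c*(-144*m - 126) + 90*m + 135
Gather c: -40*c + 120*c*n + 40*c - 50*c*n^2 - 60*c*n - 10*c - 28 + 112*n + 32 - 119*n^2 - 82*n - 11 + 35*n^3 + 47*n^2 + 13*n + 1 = c*(-50*n^2 + 60*n - 10) + 35*n^3 - 72*n^2 + 43*n - 6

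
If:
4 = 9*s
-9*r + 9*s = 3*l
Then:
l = 4/3 - 3*r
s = 4/9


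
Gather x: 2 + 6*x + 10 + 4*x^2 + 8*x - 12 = 4*x^2 + 14*x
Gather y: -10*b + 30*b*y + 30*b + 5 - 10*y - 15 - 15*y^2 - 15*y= 20*b - 15*y^2 + y*(30*b - 25) - 10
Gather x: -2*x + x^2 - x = x^2 - 3*x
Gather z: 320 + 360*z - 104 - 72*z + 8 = 288*z + 224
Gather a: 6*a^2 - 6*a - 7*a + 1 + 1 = 6*a^2 - 13*a + 2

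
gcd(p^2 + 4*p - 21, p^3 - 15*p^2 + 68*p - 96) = p - 3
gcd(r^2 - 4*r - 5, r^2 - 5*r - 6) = r + 1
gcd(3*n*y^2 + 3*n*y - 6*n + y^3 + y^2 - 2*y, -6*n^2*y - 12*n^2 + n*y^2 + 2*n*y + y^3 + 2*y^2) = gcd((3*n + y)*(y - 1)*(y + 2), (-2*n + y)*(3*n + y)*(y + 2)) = 3*n*y + 6*n + y^2 + 2*y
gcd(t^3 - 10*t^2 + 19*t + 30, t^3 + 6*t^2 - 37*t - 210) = t - 6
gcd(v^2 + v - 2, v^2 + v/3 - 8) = 1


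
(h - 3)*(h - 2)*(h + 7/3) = h^3 - 8*h^2/3 - 17*h/3 + 14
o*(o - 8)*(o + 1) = o^3 - 7*o^2 - 8*o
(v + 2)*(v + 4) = v^2 + 6*v + 8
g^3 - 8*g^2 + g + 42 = (g - 7)*(g - 3)*(g + 2)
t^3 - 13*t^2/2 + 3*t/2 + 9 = (t - 6)*(t - 3/2)*(t + 1)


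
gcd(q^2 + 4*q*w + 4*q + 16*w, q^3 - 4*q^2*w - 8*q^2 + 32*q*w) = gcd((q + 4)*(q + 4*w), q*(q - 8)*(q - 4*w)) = 1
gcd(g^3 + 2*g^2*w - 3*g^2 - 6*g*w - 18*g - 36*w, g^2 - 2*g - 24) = g - 6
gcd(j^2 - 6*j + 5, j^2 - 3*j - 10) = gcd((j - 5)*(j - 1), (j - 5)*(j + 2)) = j - 5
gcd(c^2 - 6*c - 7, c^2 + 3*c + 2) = c + 1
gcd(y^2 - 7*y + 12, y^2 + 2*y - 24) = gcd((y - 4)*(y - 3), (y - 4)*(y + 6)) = y - 4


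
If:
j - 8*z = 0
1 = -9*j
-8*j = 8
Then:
No Solution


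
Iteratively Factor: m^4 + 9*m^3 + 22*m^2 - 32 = (m - 1)*(m^3 + 10*m^2 + 32*m + 32) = (m - 1)*(m + 4)*(m^2 + 6*m + 8) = (m - 1)*(m + 4)^2*(m + 2)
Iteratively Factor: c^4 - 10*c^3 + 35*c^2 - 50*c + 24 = (c - 2)*(c^3 - 8*c^2 + 19*c - 12) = (c - 4)*(c - 2)*(c^2 - 4*c + 3) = (c - 4)*(c - 3)*(c - 2)*(c - 1)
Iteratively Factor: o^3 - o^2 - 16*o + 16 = (o + 4)*(o^2 - 5*o + 4) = (o - 1)*(o + 4)*(o - 4)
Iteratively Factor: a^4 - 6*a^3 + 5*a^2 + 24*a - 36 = (a + 2)*(a^3 - 8*a^2 + 21*a - 18) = (a - 3)*(a + 2)*(a^2 - 5*a + 6) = (a - 3)*(a - 2)*(a + 2)*(a - 3)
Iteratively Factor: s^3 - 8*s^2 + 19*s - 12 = (s - 1)*(s^2 - 7*s + 12) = (s - 3)*(s - 1)*(s - 4)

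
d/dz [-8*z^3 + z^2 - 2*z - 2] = -24*z^2 + 2*z - 2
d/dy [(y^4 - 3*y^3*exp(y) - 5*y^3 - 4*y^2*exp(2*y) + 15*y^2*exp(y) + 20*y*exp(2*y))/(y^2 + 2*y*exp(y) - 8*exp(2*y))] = (-5*y^5*exp(y) + 2*y^5 + 8*y^4*exp(2*y) + 28*y^4*exp(y) - 5*y^4 - 32*y^3*exp(3*y) - 84*y^3*exp(2*y) - 20*y^3*exp(y) + 224*y^2*exp(3*y) + 130*y^2*exp(2*y) + 64*y*exp(4*y) - 240*y*exp(3*y) - 160*exp(4*y))/(y^4 + 4*y^3*exp(y) - 12*y^2*exp(2*y) - 32*y*exp(3*y) + 64*exp(4*y))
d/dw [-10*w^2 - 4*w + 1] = -20*w - 4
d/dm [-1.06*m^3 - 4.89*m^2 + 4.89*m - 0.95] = -3.18*m^2 - 9.78*m + 4.89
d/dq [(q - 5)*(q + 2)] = 2*q - 3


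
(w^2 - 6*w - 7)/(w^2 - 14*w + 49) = (w + 1)/(w - 7)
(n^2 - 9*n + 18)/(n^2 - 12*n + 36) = (n - 3)/(n - 6)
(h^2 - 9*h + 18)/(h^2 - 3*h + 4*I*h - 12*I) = (h - 6)/(h + 4*I)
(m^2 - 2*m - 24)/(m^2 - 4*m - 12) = (m + 4)/(m + 2)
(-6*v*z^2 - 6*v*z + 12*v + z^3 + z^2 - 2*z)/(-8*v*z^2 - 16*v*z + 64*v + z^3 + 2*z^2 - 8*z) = (6*v*z^2 + 6*v*z - 12*v - z^3 - z^2 + 2*z)/(8*v*z^2 + 16*v*z - 64*v - z^3 - 2*z^2 + 8*z)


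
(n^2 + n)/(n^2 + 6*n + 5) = n/(n + 5)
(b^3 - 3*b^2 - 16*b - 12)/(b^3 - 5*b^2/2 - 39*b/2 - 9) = 2*(b^2 + 3*b + 2)/(2*b^2 + 7*b + 3)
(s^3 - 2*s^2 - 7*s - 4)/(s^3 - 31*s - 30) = (s^2 - 3*s - 4)/(s^2 - s - 30)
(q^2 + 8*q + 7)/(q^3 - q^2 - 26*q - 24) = (q + 7)/(q^2 - 2*q - 24)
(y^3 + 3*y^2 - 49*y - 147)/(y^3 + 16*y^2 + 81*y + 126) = (y - 7)/(y + 6)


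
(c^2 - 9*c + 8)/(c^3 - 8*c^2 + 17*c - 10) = (c - 8)/(c^2 - 7*c + 10)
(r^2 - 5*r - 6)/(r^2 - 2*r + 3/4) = 4*(r^2 - 5*r - 6)/(4*r^2 - 8*r + 3)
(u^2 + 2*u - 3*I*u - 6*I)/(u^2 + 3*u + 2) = (u - 3*I)/(u + 1)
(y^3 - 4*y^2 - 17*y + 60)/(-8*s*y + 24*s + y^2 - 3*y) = (y^2 - y - 20)/(-8*s + y)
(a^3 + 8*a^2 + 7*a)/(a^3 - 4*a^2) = (a^2 + 8*a + 7)/(a*(a - 4))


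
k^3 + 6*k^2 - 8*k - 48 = (k + 6)*(k - 2*sqrt(2))*(k + 2*sqrt(2))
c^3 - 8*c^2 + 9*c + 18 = (c - 6)*(c - 3)*(c + 1)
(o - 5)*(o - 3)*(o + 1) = o^3 - 7*o^2 + 7*o + 15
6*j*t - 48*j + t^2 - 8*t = (6*j + t)*(t - 8)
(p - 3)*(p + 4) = p^2 + p - 12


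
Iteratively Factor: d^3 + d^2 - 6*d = (d - 2)*(d^2 + 3*d) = (d - 2)*(d + 3)*(d)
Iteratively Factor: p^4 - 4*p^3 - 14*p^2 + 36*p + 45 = (p - 3)*(p^3 - p^2 - 17*p - 15) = (p - 3)*(p + 3)*(p^2 - 4*p - 5) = (p - 3)*(p + 1)*(p + 3)*(p - 5)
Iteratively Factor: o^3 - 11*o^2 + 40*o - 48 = (o - 4)*(o^2 - 7*o + 12) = (o - 4)^2*(o - 3)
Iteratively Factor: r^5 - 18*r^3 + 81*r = (r + 3)*(r^4 - 3*r^3 - 9*r^2 + 27*r) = (r - 3)*(r + 3)*(r^3 - 9*r) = r*(r - 3)*(r + 3)*(r^2 - 9) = r*(r - 3)^2*(r + 3)*(r + 3)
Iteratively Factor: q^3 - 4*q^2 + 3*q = (q - 3)*(q^2 - q) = (q - 3)*(q - 1)*(q)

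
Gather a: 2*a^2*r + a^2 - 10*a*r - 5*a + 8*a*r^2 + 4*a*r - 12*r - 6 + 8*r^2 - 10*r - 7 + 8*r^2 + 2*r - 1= a^2*(2*r + 1) + a*(8*r^2 - 6*r - 5) + 16*r^2 - 20*r - 14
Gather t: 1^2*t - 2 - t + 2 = 0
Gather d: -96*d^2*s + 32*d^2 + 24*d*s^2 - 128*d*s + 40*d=d^2*(32 - 96*s) + d*(24*s^2 - 128*s + 40)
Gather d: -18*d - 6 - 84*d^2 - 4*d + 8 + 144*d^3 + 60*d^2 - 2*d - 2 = 144*d^3 - 24*d^2 - 24*d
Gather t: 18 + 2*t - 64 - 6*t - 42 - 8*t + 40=-12*t - 48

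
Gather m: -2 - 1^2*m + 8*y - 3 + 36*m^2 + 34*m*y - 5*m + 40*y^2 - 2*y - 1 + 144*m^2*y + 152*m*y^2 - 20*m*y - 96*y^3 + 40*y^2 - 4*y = m^2*(144*y + 36) + m*(152*y^2 + 14*y - 6) - 96*y^3 + 80*y^2 + 2*y - 6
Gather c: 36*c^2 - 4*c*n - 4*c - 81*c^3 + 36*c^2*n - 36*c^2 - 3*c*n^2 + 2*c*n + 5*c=-81*c^3 + 36*c^2*n + c*(-3*n^2 - 2*n + 1)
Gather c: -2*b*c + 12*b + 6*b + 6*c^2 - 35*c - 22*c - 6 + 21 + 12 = 18*b + 6*c^2 + c*(-2*b - 57) + 27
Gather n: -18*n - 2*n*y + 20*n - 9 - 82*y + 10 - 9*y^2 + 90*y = n*(2 - 2*y) - 9*y^2 + 8*y + 1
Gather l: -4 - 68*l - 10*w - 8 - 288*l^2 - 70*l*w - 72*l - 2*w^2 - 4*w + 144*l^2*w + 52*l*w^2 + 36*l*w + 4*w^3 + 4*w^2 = l^2*(144*w - 288) + l*(52*w^2 - 34*w - 140) + 4*w^3 + 2*w^2 - 14*w - 12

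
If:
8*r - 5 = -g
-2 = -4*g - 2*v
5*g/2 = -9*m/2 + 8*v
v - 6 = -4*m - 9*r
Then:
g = 557/1409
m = 215/1409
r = 811/1409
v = 295/1409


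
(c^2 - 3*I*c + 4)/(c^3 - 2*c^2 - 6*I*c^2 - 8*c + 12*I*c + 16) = (c + I)/(c^2 - 2*c*(1 + I) + 4*I)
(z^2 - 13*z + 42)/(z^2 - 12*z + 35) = (z - 6)/(z - 5)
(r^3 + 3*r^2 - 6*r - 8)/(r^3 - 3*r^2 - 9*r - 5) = (r^2 + 2*r - 8)/(r^2 - 4*r - 5)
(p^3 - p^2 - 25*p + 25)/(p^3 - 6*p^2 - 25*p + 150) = (p - 1)/(p - 6)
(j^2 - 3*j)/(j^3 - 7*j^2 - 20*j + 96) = j/(j^2 - 4*j - 32)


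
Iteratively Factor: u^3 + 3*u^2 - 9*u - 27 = (u + 3)*(u^2 - 9) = (u + 3)^2*(u - 3)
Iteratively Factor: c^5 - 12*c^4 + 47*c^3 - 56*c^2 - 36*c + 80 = (c - 2)*(c^4 - 10*c^3 + 27*c^2 - 2*c - 40) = (c - 2)*(c + 1)*(c^3 - 11*c^2 + 38*c - 40) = (c - 2)^2*(c + 1)*(c^2 - 9*c + 20) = (c - 4)*(c - 2)^2*(c + 1)*(c - 5)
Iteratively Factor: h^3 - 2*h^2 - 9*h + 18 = (h - 2)*(h^2 - 9) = (h - 3)*(h - 2)*(h + 3)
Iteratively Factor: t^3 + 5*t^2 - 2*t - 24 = (t + 3)*(t^2 + 2*t - 8) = (t + 3)*(t + 4)*(t - 2)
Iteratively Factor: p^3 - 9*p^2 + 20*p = (p - 4)*(p^2 - 5*p) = p*(p - 4)*(p - 5)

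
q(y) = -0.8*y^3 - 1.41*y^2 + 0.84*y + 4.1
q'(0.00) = 0.84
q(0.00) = 4.10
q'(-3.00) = -12.30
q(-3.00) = 10.49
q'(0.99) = -4.30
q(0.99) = 2.77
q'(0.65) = -2.01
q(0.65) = 3.83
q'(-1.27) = 0.55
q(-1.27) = 2.40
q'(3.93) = -47.31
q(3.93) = -62.93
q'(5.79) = -95.95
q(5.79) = -193.59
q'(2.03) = -14.77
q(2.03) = -6.70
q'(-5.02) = -45.48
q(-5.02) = 65.56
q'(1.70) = -10.89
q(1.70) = -2.48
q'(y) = -2.4*y^2 - 2.82*y + 0.84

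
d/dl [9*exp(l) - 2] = 9*exp(l)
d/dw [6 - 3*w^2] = -6*w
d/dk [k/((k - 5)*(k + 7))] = (-k^2 - 35)/(k^4 + 4*k^3 - 66*k^2 - 140*k + 1225)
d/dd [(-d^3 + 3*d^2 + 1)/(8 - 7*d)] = (14*d^3 - 45*d^2 + 48*d + 7)/(49*d^2 - 112*d + 64)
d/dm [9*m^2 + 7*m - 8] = 18*m + 7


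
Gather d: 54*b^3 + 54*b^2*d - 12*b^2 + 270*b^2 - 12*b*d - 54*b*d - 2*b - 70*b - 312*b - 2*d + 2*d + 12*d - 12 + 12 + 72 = 54*b^3 + 258*b^2 - 384*b + d*(54*b^2 - 66*b + 12) + 72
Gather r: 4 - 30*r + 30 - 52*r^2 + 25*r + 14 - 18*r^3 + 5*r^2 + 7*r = -18*r^3 - 47*r^2 + 2*r + 48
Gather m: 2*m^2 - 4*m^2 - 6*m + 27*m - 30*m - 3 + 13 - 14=-2*m^2 - 9*m - 4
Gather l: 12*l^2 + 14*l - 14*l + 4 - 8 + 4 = 12*l^2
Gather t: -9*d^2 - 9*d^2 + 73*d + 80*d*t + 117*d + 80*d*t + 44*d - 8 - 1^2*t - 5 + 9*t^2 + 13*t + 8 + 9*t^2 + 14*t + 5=-18*d^2 + 234*d + 18*t^2 + t*(160*d + 26)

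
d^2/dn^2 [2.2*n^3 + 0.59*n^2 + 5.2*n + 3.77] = 13.2*n + 1.18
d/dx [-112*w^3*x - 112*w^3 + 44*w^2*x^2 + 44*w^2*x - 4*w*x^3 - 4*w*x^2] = 4*w*(-28*w^2 + 22*w*x + 11*w - 3*x^2 - 2*x)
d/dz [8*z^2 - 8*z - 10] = 16*z - 8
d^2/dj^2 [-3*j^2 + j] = -6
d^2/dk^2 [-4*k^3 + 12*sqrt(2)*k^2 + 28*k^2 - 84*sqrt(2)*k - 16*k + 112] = -24*k + 24*sqrt(2) + 56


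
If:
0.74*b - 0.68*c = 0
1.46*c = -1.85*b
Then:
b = 0.00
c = 0.00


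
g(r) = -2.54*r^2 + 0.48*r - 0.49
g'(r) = 0.48 - 5.08*r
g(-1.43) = -6.37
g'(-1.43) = 7.74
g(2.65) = -17.06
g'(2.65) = -12.98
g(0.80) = -1.73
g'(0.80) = -3.58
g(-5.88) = -91.13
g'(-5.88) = 30.35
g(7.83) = -152.46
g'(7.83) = -39.30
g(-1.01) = -3.57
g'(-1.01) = 5.61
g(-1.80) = -9.58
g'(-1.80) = 9.62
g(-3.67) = -36.46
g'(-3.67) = 19.12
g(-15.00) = -579.19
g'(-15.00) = 76.68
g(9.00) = -201.91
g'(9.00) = -45.24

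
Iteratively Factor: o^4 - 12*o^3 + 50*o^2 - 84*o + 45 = (o - 5)*(o^3 - 7*o^2 + 15*o - 9) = (o - 5)*(o - 1)*(o^2 - 6*o + 9) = (o - 5)*(o - 3)*(o - 1)*(o - 3)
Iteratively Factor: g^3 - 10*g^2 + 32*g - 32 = (g - 4)*(g^2 - 6*g + 8) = (g - 4)^2*(g - 2)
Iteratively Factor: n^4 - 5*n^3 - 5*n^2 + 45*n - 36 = (n + 3)*(n^3 - 8*n^2 + 19*n - 12) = (n - 4)*(n + 3)*(n^2 - 4*n + 3) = (n - 4)*(n - 3)*(n + 3)*(n - 1)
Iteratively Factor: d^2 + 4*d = (d + 4)*(d)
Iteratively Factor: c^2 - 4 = (c - 2)*(c + 2)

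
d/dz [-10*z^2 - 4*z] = -20*z - 4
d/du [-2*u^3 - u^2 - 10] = 2*u*(-3*u - 1)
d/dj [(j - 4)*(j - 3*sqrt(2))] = 2*j - 3*sqrt(2) - 4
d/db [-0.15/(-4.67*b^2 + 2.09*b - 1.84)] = (0.3135 - 1.401*b)/(4.67*b^2 - 2.09*b + 1.84)^2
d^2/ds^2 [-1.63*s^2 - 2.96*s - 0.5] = -3.26000000000000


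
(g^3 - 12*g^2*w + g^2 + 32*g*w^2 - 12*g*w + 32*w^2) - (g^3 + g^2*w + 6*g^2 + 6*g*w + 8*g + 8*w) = -13*g^2*w - 5*g^2 + 32*g*w^2 - 18*g*w - 8*g + 32*w^2 - 8*w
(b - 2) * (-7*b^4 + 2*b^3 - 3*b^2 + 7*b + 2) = -7*b^5 + 16*b^4 - 7*b^3 + 13*b^2 - 12*b - 4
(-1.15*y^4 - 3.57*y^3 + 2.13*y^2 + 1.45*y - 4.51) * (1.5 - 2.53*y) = 2.9095*y^5 + 7.3071*y^4 - 10.7439*y^3 - 0.4735*y^2 + 13.5853*y - 6.765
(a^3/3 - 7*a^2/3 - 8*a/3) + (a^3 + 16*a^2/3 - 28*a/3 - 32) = 4*a^3/3 + 3*a^2 - 12*a - 32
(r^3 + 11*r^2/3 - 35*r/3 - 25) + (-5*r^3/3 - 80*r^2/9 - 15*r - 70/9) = -2*r^3/3 - 47*r^2/9 - 80*r/3 - 295/9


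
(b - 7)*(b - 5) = b^2 - 12*b + 35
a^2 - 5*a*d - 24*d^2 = (a - 8*d)*(a + 3*d)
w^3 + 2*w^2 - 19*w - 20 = (w - 4)*(w + 1)*(w + 5)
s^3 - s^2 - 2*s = s*(s - 2)*(s + 1)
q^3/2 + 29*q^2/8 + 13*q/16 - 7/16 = (q/2 + 1/4)*(q - 1/4)*(q + 7)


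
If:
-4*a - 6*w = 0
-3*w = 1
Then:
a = 1/2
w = -1/3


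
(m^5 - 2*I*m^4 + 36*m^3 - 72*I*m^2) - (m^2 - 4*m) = m^5 - 2*I*m^4 + 36*m^3 - m^2 - 72*I*m^2 + 4*m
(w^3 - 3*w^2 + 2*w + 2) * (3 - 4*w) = -4*w^4 + 15*w^3 - 17*w^2 - 2*w + 6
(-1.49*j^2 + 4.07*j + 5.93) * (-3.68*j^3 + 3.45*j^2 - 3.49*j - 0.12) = 5.4832*j^5 - 20.1181*j^4 - 2.5808*j^3 + 6.433*j^2 - 21.1841*j - 0.7116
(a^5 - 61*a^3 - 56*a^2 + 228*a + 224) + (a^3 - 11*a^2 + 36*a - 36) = a^5 - 60*a^3 - 67*a^2 + 264*a + 188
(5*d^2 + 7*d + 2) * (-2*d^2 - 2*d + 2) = -10*d^4 - 24*d^3 - 8*d^2 + 10*d + 4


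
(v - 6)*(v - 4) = v^2 - 10*v + 24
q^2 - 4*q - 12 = (q - 6)*(q + 2)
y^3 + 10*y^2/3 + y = y*(y + 1/3)*(y + 3)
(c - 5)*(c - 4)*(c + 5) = c^3 - 4*c^2 - 25*c + 100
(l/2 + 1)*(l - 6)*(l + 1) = l^3/2 - 3*l^2/2 - 8*l - 6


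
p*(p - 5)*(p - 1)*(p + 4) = p^4 - 2*p^3 - 19*p^2 + 20*p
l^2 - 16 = (l - 4)*(l + 4)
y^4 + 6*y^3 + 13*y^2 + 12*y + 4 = (y + 1)^2*(y + 2)^2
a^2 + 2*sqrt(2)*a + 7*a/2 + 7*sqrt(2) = (a + 7/2)*(a + 2*sqrt(2))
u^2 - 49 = (u - 7)*(u + 7)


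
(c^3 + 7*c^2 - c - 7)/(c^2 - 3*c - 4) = (c^2 + 6*c - 7)/(c - 4)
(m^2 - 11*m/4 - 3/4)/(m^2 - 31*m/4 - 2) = (m - 3)/(m - 8)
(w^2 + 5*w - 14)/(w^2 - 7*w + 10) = (w + 7)/(w - 5)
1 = 1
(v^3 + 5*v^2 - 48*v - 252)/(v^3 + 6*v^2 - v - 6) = (v^2 - v - 42)/(v^2 - 1)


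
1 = 1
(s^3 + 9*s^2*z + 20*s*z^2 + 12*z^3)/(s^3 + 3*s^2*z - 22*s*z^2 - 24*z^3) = (-s - 2*z)/(-s + 4*z)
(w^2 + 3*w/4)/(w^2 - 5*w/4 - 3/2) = w/(w - 2)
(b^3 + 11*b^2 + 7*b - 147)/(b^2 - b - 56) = (b^2 + 4*b - 21)/(b - 8)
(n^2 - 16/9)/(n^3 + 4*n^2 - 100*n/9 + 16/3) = (3*n + 4)/(3*n^2 + 16*n - 12)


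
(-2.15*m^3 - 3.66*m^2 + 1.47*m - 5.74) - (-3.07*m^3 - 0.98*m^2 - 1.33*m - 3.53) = 0.92*m^3 - 2.68*m^2 + 2.8*m - 2.21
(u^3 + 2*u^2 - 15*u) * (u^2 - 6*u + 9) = u^5 - 4*u^4 - 18*u^3 + 108*u^2 - 135*u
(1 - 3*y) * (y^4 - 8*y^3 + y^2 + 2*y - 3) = -3*y^5 + 25*y^4 - 11*y^3 - 5*y^2 + 11*y - 3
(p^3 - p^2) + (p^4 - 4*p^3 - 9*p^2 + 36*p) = p^4 - 3*p^3 - 10*p^2 + 36*p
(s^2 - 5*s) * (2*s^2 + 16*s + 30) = 2*s^4 + 6*s^3 - 50*s^2 - 150*s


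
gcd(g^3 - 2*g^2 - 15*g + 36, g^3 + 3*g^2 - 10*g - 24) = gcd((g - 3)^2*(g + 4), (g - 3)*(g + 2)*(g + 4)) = g^2 + g - 12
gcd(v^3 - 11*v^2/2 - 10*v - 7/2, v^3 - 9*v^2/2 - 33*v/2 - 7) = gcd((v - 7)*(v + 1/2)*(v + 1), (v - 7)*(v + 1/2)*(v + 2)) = v^2 - 13*v/2 - 7/2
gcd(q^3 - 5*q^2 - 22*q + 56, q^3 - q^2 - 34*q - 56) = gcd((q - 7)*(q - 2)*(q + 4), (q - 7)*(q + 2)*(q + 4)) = q^2 - 3*q - 28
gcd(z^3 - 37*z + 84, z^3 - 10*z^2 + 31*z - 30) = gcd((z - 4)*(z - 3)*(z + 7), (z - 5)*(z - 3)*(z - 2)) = z - 3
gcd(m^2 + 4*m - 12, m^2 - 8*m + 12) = m - 2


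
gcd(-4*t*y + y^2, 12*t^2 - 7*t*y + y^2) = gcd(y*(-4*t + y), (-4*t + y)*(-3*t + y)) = -4*t + y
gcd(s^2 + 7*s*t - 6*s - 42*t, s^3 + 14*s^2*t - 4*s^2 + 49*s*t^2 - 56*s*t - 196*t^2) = s + 7*t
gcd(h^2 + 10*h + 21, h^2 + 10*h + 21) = h^2 + 10*h + 21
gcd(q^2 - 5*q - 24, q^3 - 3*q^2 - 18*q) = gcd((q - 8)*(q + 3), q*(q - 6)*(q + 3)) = q + 3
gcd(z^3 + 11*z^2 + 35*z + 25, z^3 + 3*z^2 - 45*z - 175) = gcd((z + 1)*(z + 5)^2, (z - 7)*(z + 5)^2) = z^2 + 10*z + 25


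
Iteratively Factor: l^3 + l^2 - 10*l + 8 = (l - 2)*(l^2 + 3*l - 4) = (l - 2)*(l - 1)*(l + 4)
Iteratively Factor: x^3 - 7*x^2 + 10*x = (x - 5)*(x^2 - 2*x) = (x - 5)*(x - 2)*(x)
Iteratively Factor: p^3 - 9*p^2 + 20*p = (p - 4)*(p^2 - 5*p) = p*(p - 4)*(p - 5)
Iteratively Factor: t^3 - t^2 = (t - 1)*(t^2) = t*(t - 1)*(t)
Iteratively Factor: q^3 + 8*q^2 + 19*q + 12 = (q + 1)*(q^2 + 7*q + 12) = (q + 1)*(q + 4)*(q + 3)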